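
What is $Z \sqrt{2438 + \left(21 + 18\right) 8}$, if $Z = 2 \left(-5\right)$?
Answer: $- 50 \sqrt{110} \approx -524.4$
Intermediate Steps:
$Z = -10$
$Z \sqrt{2438 + \left(21 + 18\right) 8} = - 10 \sqrt{2438 + \left(21 + 18\right) 8} = - 10 \sqrt{2438 + 39 \cdot 8} = - 10 \sqrt{2438 + 312} = - 10 \sqrt{2750} = - 10 \cdot 5 \sqrt{110} = - 50 \sqrt{110}$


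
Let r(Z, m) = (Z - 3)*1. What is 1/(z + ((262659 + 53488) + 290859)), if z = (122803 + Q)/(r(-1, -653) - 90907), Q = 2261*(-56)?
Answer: 90911/55183526279 ≈ 1.6474e-6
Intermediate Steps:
r(Z, m) = -3 + Z (r(Z, m) = (-3 + Z)*1 = -3 + Z)
Q = -126616
z = 3813/90911 (z = (122803 - 126616)/((-3 - 1) - 90907) = -3813/(-4 - 90907) = -3813/(-90911) = -3813*(-1/90911) = 3813/90911 ≈ 0.041942)
1/(z + ((262659 + 53488) + 290859)) = 1/(3813/90911 + ((262659 + 53488) + 290859)) = 1/(3813/90911 + (316147 + 290859)) = 1/(3813/90911 + 607006) = 1/(55183526279/90911) = 90911/55183526279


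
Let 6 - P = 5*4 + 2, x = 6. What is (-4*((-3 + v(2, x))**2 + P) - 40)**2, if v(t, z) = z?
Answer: 144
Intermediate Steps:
P = -16 (P = 6 - (5*4 + 2) = 6 - (20 + 2) = 6 - 1*22 = 6 - 22 = -16)
(-4*((-3 + v(2, x))**2 + P) - 40)**2 = (-4*((-3 + 6)**2 - 16) - 40)**2 = (-4*(3**2 - 16) - 40)**2 = (-4*(9 - 16) - 40)**2 = (-4*(-7) - 40)**2 = (28 - 40)**2 = (-12)**2 = 144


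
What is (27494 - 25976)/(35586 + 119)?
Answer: 1518/35705 ≈ 0.042515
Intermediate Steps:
(27494 - 25976)/(35586 + 119) = 1518/35705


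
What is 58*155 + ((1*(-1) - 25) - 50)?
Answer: 8914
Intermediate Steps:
58*155 + ((1*(-1) - 25) - 50) = 8990 + ((-1 - 25) - 50) = 8990 + (-26 - 50) = 8990 - 76 = 8914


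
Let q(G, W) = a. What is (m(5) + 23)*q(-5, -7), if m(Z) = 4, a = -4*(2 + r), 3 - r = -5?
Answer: -1080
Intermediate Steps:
r = 8 (r = 3 - 1*(-5) = 3 + 5 = 8)
a = -40 (a = -4*(2 + 8) = -4*10 = -40)
q(G, W) = -40
(m(5) + 23)*q(-5, -7) = (4 + 23)*(-40) = 27*(-40) = -1080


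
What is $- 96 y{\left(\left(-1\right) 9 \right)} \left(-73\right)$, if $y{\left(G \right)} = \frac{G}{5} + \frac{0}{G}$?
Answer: $- \frac{63072}{5} \approx -12614.0$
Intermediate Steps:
$y{\left(G \right)} = \frac{G}{5}$ ($y{\left(G \right)} = G \frac{1}{5} + 0 = \frac{G}{5} + 0 = \frac{G}{5}$)
$- 96 y{\left(\left(-1\right) 9 \right)} \left(-73\right) = - 96 \frac{\left(-1\right) 9}{5} \left(-73\right) = - 96 \cdot \frac{1}{5} \left(-9\right) \left(-73\right) = \left(-96\right) \left(- \frac{9}{5}\right) \left(-73\right) = \frac{864}{5} \left(-73\right) = - \frac{63072}{5}$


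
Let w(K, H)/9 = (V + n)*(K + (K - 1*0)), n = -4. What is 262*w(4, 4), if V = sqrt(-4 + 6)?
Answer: -75456 + 18864*sqrt(2) ≈ -48778.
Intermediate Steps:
V = sqrt(2) ≈ 1.4142
w(K, H) = 18*K*(-4 + sqrt(2)) (w(K, H) = 9*((sqrt(2) - 4)*(K + (K - 1*0))) = 9*((-4 + sqrt(2))*(K + (K + 0))) = 9*((-4 + sqrt(2))*(K + K)) = 9*((-4 + sqrt(2))*(2*K)) = 9*(2*K*(-4 + sqrt(2))) = 18*K*(-4 + sqrt(2)))
262*w(4, 4) = 262*(18*4*(-4 + sqrt(2))) = 262*(-288 + 72*sqrt(2)) = -75456 + 18864*sqrt(2)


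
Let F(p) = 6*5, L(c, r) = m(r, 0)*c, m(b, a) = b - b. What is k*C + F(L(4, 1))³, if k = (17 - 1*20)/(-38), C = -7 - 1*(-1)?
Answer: 512991/19 ≈ 27000.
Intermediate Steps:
m(b, a) = 0
L(c, r) = 0 (L(c, r) = 0*c = 0)
F(p) = 30
C = -6 (C = -7 + 1 = -6)
k = 3/38 (k = (17 - 20)*(-1/38) = -3*(-1/38) = 3/38 ≈ 0.078947)
k*C + F(L(4, 1))³ = (3/38)*(-6) + 30³ = -9/19 + 27000 = 512991/19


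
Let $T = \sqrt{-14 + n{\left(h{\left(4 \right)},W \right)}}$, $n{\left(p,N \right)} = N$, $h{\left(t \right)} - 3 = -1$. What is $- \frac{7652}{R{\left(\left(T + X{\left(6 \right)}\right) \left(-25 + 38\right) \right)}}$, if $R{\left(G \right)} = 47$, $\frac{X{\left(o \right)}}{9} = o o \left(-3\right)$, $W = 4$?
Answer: $- \frac{7652}{47} \approx -162.81$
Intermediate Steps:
$h{\left(t \right)} = 2$ ($h{\left(t \right)} = 3 - 1 = 2$)
$X{\left(o \right)} = - 27 o^{2}$ ($X{\left(o \right)} = 9 o o \left(-3\right) = 9 o^{2} \left(-3\right) = 9 \left(- 3 o^{2}\right) = - 27 o^{2}$)
$T = i \sqrt{10}$ ($T = \sqrt{-14 + 4} = \sqrt{-10} = i \sqrt{10} \approx 3.1623 i$)
$- \frac{7652}{R{\left(\left(T + X{\left(6 \right)}\right) \left(-25 + 38\right) \right)}} = - \frac{7652}{47}$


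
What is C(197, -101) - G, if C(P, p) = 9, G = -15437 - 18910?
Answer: 34356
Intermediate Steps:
G = -34347
C(197, -101) - G = 9 - 1*(-34347) = 9 + 34347 = 34356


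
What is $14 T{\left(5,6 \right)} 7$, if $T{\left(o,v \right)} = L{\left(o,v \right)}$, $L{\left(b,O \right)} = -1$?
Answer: $-98$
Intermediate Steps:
$T{\left(o,v \right)} = -1$
$14 T{\left(5,6 \right)} 7 = 14 \left(-1\right) 7 = \left(-14\right) 7 = -98$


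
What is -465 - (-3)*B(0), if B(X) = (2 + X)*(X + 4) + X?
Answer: -441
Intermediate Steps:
B(X) = X + (2 + X)*(4 + X) (B(X) = (2 + X)*(4 + X) + X = X + (2 + X)*(4 + X))
-465 - (-3)*B(0) = -465 - (-3)*(8 + 0**2 + 7*0) = -465 - (-3)*(8 + 0 + 0) = -465 - (-3)*8 = -465 - 1*(-24) = -465 + 24 = -441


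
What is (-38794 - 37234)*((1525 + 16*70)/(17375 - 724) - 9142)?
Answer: 11573042754316/16651 ≈ 6.9504e+8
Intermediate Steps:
(-38794 - 37234)*((1525 + 16*70)/(17375 - 724) - 9142) = -76028*((1525 + 1120)/16651 - 9142) = -76028*(2645*(1/16651) - 9142) = -76028*(2645/16651 - 9142) = -76028*(-152220797/16651) = 11573042754316/16651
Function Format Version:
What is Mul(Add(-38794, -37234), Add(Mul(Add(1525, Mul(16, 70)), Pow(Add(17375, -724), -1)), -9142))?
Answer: Rational(11573042754316, 16651) ≈ 6.9504e+8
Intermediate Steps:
Mul(Add(-38794, -37234), Add(Mul(Add(1525, Mul(16, 70)), Pow(Add(17375, -724), -1)), -9142)) = Mul(-76028, Add(Mul(Add(1525, 1120), Pow(16651, -1)), -9142)) = Mul(-76028, Add(Mul(2645, Rational(1, 16651)), -9142)) = Mul(-76028, Add(Rational(2645, 16651), -9142)) = Mul(-76028, Rational(-152220797, 16651)) = Rational(11573042754316, 16651)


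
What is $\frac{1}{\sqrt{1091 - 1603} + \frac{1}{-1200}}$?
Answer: $- \frac{1200}{737280001} - \frac{23040000 i \sqrt{2}}{737280001} \approx -1.6276 \cdot 10^{-6} - 0.044194 i$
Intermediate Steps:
$\frac{1}{\sqrt{1091 - 1603} + \frac{1}{-1200}} = \frac{1}{\sqrt{-512} - \frac{1}{1200}} = \frac{1}{16 i \sqrt{2} - \frac{1}{1200}} = \frac{1}{- \frac{1}{1200} + 16 i \sqrt{2}}$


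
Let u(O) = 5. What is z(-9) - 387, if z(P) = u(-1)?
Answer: -382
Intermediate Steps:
z(P) = 5
z(-9) - 387 = 5 - 387 = -382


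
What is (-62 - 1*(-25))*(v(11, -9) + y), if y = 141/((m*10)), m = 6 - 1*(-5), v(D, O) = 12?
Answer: -54057/110 ≈ -491.43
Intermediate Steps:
m = 11 (m = 6 + 5 = 11)
y = 141/110 (y = 141/((11*10)) = 141/110 ≈ 1.2818)
(-62 - 1*(-25))*(v(11, -9) + y) = (-62 - 1*(-25))*(12 + 141/110) = (-62 + 25)*(1461/110) = -37*1461/110 = -54057/110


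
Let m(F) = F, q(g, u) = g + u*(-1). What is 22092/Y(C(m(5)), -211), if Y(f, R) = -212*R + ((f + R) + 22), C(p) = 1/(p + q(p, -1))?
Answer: 121506/244987 ≈ 0.49597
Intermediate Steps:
q(g, u) = g - u
C(p) = 1/(1 + 2*p) (C(p) = 1/(p + (p - 1*(-1))) = 1/(p + (p + 1)) = 1/(p + (1 + p)) = 1/(1 + 2*p))
Y(f, R) = 22 + f - 211*R (Y(f, R) = -212*R + ((R + f) + 22) = -212*R + (22 + R + f) = 22 + f - 211*R)
22092/Y(C(m(5)), -211) = 22092/(22 + 1/(1 + 2*5) - 211*(-211)) = 22092/(22 + 1/(1 + 10) + 44521) = 22092/(22 + 1/11 + 44521) = 22092/(489974/11) = 22092*(11/489974) = 121506/244987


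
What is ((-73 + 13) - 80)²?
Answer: 19600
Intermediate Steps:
((-73 + 13) - 80)² = (-60 - 80)² = (-140)² = 19600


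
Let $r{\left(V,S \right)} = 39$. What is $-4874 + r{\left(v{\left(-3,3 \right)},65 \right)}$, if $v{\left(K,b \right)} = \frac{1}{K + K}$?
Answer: $-4835$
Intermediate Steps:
$v{\left(K,b \right)} = \frac{1}{2 K}$
$-4874 + r{\left(v{\left(-3,3 \right)},65 \right)} = -4874 + 39 = -4835$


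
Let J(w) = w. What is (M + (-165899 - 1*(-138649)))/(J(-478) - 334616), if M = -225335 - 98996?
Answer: 351581/335094 ≈ 1.0492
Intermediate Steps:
M = -324331
(M + (-165899 - 1*(-138649)))/(J(-478) - 334616) = (-324331 + (-165899 - 1*(-138649)))/(-478 - 334616) = (-324331 + (-165899 + 138649))/(-335094) = (-324331 - 27250)*(-1/335094) = -351581*(-1/335094) = 351581/335094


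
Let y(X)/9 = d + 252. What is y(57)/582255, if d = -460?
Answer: -208/64695 ≈ -0.0032151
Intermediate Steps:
y(X) = -1872 (y(X) = 9*(-460 + 252) = 9*(-208) = -1872)
y(57)/582255 = -1872/582255 = -1872*1/582255 = -208/64695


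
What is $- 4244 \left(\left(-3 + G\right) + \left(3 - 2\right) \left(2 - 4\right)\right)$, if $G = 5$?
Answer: $0$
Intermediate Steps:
$- 4244 \left(\left(-3 + G\right) + \left(3 - 2\right) \left(2 - 4\right)\right) = - 4244 \left(\left(-3 + 5\right) + \left(3 - 2\right) \left(2 - 4\right)\right) = - 4244 \left(2 + 1 \left(-2\right)\right) = - 4244 \left(2 - 2\right) = \left(-4244\right) 0 = 0$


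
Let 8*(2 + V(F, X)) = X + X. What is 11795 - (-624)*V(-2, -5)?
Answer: 9767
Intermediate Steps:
V(F, X) = -2 + X/4 (V(F, X) = -2 + (X + X)/8 = -2 + (2*X)/8 = -2 + X/4)
11795 - (-624)*V(-2, -5) = 11795 - (-624)*(-2 + (¼)*(-5)) = 11795 - (-624)*(-2 - 5/4) = 11795 - (-624)*(-13)/4 = 11795 - 1*2028 = 11795 - 2028 = 9767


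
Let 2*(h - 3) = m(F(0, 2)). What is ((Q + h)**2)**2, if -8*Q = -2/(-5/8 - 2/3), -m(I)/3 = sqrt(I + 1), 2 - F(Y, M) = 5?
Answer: -481607127/3694084 - 1693629*I*sqrt(2)/29791 ≈ -130.37 - 80.399*I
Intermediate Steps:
F(Y, M) = -3 (F(Y, M) = 2 - 1*5 = 2 - 5 = -3)
m(I) = -3*sqrt(1 + I) (m(I) = -3*sqrt(I + 1) = -3*sqrt(1 + I))
h = 3 - 3*I*sqrt(2)/2 (h = 3 + (-3*sqrt(1 - 3))/2 = 3 + (-3*I*sqrt(2))/2 = 3 - 3*I*sqrt(2)/2 ≈ 3.0 - 2.1213*I)
Q = -6/31 (Q = -(-1)/(4*(-5/8 - 2/3)) = -(-1)/(4*(-31/24)) = -(-1)*(-24)/(4*31) = -1/8*48/31 = -6/31 ≈ -0.19355)
((Q + h)**2)**2 = ((-6/31 + (3 - 3*I*sqrt(2)/2))**2)**2 = ((87/31 - 3*I*sqrt(2)/2)**2)**2 = (87/31 - 3*I*sqrt(2)/2)**4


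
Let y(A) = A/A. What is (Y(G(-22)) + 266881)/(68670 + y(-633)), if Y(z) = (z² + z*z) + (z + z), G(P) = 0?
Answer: 266881/68671 ≈ 3.8864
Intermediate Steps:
y(A) = 1
Y(z) = 2*z + 2*z² (Y(z) = (z² + z²) + 2*z = 2*z² + 2*z = 2*z + 2*z²)
(Y(G(-22)) + 266881)/(68670 + y(-633)) = (2*0*(1 + 0) + 266881)/(68670 + 1) = (2*0*1 + 266881)/68671 = (0 + 266881)*(1/68671) = 266881*(1/68671) = 266881/68671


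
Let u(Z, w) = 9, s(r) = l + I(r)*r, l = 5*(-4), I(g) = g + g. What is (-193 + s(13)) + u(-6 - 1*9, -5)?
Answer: 134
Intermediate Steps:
I(g) = 2*g
l = -20
s(r) = -20 + 2*r² (s(r) = -20 + (2*r)*r = -20 + 2*r²)
(-193 + s(13)) + u(-6 - 1*9, -5) = (-193 + (-20 + 2*13²)) + 9 = (-193 + (-20 + 2*169)) + 9 = (-193 + (-20 + 338)) + 9 = (-193 + 318) + 9 = 125 + 9 = 134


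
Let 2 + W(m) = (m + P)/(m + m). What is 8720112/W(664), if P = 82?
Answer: -5790154368/955 ≈ -6.0630e+6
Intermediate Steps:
W(m) = -2 + (82 + m)/(2*m) (W(m) = -2 + (m + 82)/(m + m) = -2 + (82 + m)/((2*m)) = -2 + (82 + m)*(1/(2*m)) = -2 + (82 + m)/(2*m))
8720112/W(664) = 8720112/(-3/2 + 41/664) = 8720112/(-955/664) = 8720112*(-664/955) = -5790154368/955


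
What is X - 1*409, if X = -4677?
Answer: -5086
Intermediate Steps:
X - 1*409 = -4677 - 1*409 = -4677 - 409 = -5086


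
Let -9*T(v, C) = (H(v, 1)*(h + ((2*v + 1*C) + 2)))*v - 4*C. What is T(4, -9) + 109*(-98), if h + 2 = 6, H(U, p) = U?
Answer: -96254/9 ≈ -10695.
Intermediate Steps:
h = 4 (h = -2 + 6 = 4)
T(v, C) = 4*C/9 - v²*(6 + C + 2*v)/9 (T(v, C) = -((v*(4 + ((2*v + 1*C) + 2)))*v - 4*C)/9 = -((v*(4 + ((2*v + C) + 2)))*v - 4*C)/9 = -((v*(4 + ((C + 2*v) + 2)))*v - 4*C)/9 = -((v*(4 + (2 + C + 2*v)))*v - 4*C)/9 = -((v*(6 + C + 2*v))*v - 4*C)/9 = -(v²*(6 + C + 2*v) - 4*C)/9 = -(-4*C + v²*(6 + C + 2*v))/9 = 4*C/9 - v²*(6 + C + 2*v)/9)
T(4, -9) + 109*(-98) = (-⅔*4² - 2/9*4³ + (4/9)*(-9) - ⅑*(-9)*4²) + 109*(-98) = (-⅔*16 - 2/9*64 - 4 - ⅑*(-9)*16) - 10682 = (-32/3 - 128/9 - 4 + 16) - 10682 = -116/9 - 10682 = -96254/9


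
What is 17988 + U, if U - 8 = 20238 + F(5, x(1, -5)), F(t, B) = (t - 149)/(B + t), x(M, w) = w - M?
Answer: 38378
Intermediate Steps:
F(t, B) = (-149 + t)/(B + t)
U = 20390 (U = 8 + (20238 + (-149 + 5)/((-5 - 1*1) + 5)) = 8 + (20238 - 144/((-5 - 1) + 5)) = 8 + (20238 - 144/(-6 + 5)) = 8 + (20238 - 144/(-1)) = 8 + (20238 - 1*(-144)) = 8 + (20238 + 144) = 8 + 20382 = 20390)
17988 + U = 17988 + 20390 = 38378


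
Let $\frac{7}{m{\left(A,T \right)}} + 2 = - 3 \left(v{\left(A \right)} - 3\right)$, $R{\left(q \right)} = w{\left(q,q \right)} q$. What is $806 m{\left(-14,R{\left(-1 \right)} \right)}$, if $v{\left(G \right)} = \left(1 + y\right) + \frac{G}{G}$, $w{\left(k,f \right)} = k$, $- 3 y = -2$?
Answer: $-5642$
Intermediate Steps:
$y = \frac{2}{3}$ ($y = \left(- \frac{1}{3}\right) \left(-2\right) = \frac{2}{3} \approx 0.66667$)
$v{\left(G \right)} = \frac{8}{3}$ ($v{\left(G \right)} = \left(1 + \frac{2}{3}\right) + \frac{G}{G} = \frac{5}{3} + 1 = \frac{8}{3}$)
$R{\left(q \right)} = q^{2}$ ($R{\left(q \right)} = q q = q^{2}$)
$m{\left(A,T \right)} = -7$ ($m{\left(A,T \right)} = \frac{7}{-2 - 3 \left(\frac{8}{3} - 3\right)} = \frac{7}{-2 - -1} = \frac{7}{-2 + 1} = \frac{7}{-1} = 7 \left(-1\right) = -7$)
$806 m{\left(-14,R{\left(-1 \right)} \right)} = 806 \left(-7\right) = -5642$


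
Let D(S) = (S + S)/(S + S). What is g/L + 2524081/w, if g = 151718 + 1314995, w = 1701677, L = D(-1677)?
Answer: 2495874301782/1701677 ≈ 1.4667e+6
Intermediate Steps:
D(S) = 1 (D(S) = (2*S)/((2*S)) = (2*S)*(1/(2*S)) = 1)
L = 1
g = 1466713
g/L + 2524081/w = 1466713/1 + 2524081/1701677 = 1466713*1 + 2524081*(1/1701677) = 1466713 + 2524081/1701677 = 2495874301782/1701677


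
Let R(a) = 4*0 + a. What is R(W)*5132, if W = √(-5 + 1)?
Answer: 10264*I ≈ 10264.0*I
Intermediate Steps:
W = 2*I (W = √(-4) = 2*I ≈ 2.0*I)
R(a) = a (R(a) = 0 + a = a)
R(W)*5132 = (2*I)*5132 = 10264*I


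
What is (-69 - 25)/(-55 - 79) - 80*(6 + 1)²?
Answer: -262593/67 ≈ -3919.3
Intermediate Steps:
(-69 - 25)/(-55 - 79) - 80*(6 + 1)² = -94/(-134) - 80*7² = -94*(-1/134) - 80*49 = 47/67 - 3920 = -262593/67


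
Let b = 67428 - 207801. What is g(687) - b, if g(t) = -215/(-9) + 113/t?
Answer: 289358327/2061 ≈ 1.4040e+5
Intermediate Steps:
b = -140373
g(t) = 215/9 + 113/t (g(t) = -215*(-1/9) + 113/t = 215/9 + 113/t)
g(687) - b = (215/9 + 113/687) - 1*(-140373) = (215/9 + 113*(1/687)) + 140373 = (215/9 + 113/687) + 140373 = 49574/2061 + 140373 = 289358327/2061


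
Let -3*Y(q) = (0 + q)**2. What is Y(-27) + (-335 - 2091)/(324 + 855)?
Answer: -288923/1179 ≈ -245.06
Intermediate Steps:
Y(q) = -q**2/3 (Y(q) = -(0 + q)**2/3 = -q**2/3)
Y(-27) + (-335 - 2091)/(324 + 855) = -1/3*(-27)**2 + (-335 - 2091)/(324 + 855) = -1/3*729 - 2426/1179 = -243 - 2426*1/1179 = -243 - 2426/1179 = -288923/1179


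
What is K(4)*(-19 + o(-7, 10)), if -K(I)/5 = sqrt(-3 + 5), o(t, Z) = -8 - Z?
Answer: 185*sqrt(2) ≈ 261.63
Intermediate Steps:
K(I) = -5*sqrt(2) (K(I) = -5*sqrt(-3 + 5) = -5*sqrt(2))
K(4)*(-19 + o(-7, 10)) = (-5*sqrt(2))*(-19 + (-8 - 1*10)) = (-5*sqrt(2))*(-19 + (-8 - 10)) = (-5*sqrt(2))*(-19 - 18) = -5*sqrt(2)*(-37) = 185*sqrt(2)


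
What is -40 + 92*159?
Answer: 14588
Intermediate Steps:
-40 + 92*159 = -40 + 14628 = 14588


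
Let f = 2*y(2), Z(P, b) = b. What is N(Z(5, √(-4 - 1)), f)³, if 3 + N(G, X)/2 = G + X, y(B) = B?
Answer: 8*(1 + I*√5)³ ≈ -112.0 - 35.777*I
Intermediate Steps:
f = 4 (f = 2*2 = 4)
N(G, X) = -6 + 2*G + 2*X (N(G, X) = -6 + 2*(G + X) = -6 + (2*G + 2*X) = -6 + 2*G + 2*X)
N(Z(5, √(-4 - 1)), f)³ = (-6 + 2*√(-4 - 1) + 2*4)³ = (-6 + 2*√(-5) + 8)³ = (-6 + 2*(I*√5) + 8)³ = (-6 + 2*I*√5 + 8)³ = (2 + 2*I*√5)³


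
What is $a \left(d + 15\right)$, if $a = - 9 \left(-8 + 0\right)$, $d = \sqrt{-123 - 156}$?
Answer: $1080 + 216 i \sqrt{31} \approx 1080.0 + 1202.6 i$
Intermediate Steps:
$d = 3 i \sqrt{31}$ ($d = \sqrt{-279} = 3 i \sqrt{31} \approx 16.703 i$)
$a = 72$ ($a = \left(-9\right) \left(-8\right) = 72$)
$a \left(d + 15\right) = 72 \left(3 i \sqrt{31} + 15\right) = 72 \left(15 + 3 i \sqrt{31}\right) = 1080 + 216 i \sqrt{31}$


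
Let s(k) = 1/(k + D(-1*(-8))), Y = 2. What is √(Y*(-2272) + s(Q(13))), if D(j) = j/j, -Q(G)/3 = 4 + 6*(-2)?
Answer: I*√113599/5 ≈ 67.409*I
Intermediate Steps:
Q(G) = 24 (Q(G) = -3*(4 + 6*(-2)) = -3*(4 - 12) = -3*(-8) = 24)
D(j) = 1
s(k) = 1/(1 + k) (s(k) = 1/(k + 1) = 1/(1 + k))
√(Y*(-2272) + s(Q(13))) = √(2*(-2272) + 1/(1 + 24)) = √(-4544 + 1/25) = √(-113599/25) = I*√113599/5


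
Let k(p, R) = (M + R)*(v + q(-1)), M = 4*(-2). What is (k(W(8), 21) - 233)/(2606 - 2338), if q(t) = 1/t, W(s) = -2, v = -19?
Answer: -493/268 ≈ -1.8396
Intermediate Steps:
M = -8
k(p, R) = 160 - 20*R (k(p, R) = (-8 + R)*(-19 + 1/(-1)) = (-8 + R)*(-19 - 1) = (-8 + R)*(-20) = 160 - 20*R)
(k(W(8), 21) - 233)/(2606 - 2338) = ((160 - 20*21) - 233)/(2606 - 2338) = ((160 - 420) - 233)/268 = (-260 - 233)*(1/268) = -493*1/268 = -493/268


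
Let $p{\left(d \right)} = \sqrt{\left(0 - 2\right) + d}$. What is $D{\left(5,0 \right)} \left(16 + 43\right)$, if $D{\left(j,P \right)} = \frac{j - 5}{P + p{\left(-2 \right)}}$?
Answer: $0$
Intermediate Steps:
$p{\left(d \right)} = \sqrt{-2 + d}$ ($p{\left(d \right)} = \sqrt{\left(0 - 2\right) + d} = \sqrt{-2 + d}$)
$D{\left(j,P \right)} = \frac{-5 + j}{P + 2 i}$ ($D{\left(j,P \right)} = \frac{j - 5}{P + \sqrt{-2 - 2}} = \frac{-5 + j}{P + \sqrt{-4}} = \frac{-5 + j}{P + 2 i}$)
$D{\left(5,0 \right)} \left(16 + 43\right) = \frac{-5 + 5}{0 + 2 i} \left(16 + 43\right) = \frac{1}{2 i} 0 \cdot 59 = - \frac{i}{2} \cdot 0 \cdot 59 = 0 \cdot 59 = 0$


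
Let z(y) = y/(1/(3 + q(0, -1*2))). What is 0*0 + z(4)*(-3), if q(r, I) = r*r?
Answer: -36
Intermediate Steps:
q(r, I) = r²
z(y) = 3*y (z(y) = y/(1/(3 + 0²)) = y/(1/(3 + 0)) = y/(1/3) = y/(⅓) = y*3 = 3*y)
0*0 + z(4)*(-3) = 0*0 + (3*4)*(-3) = 0 + 12*(-3) = 0 - 36 = -36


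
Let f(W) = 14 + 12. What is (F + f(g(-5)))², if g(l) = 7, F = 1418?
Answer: 2085136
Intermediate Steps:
f(W) = 26
(F + f(g(-5)))² = (1418 + 26)² = 1444² = 2085136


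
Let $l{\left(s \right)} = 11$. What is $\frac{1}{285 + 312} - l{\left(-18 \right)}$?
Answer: $- \frac{6566}{597} \approx -10.998$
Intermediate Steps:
$\frac{1}{285 + 312} - l{\left(-18 \right)} = \frac{1}{285 + 312} - 11 = \frac{1}{597} - 11 = - \frac{6566}{597}$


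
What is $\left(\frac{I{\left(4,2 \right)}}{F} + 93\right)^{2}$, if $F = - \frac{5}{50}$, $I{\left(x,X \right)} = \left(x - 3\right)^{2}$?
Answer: $6889$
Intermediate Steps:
$I{\left(x,X \right)} = \left(-3 + x\right)^{2}$
$F = - \frac{1}{10}$ ($F = \left(-5\right) \frac{1}{50} = - \frac{1}{10} \approx -0.1$)
$\left(\frac{I{\left(4,2 \right)}}{F} + 93\right)^{2} = \left(\frac{\left(-3 + 4\right)^{2}}{- \frac{1}{10}} + 93\right)^{2} = \left(1^{2} \left(-10\right) + 93\right)^{2} = \left(1 \left(-10\right) + 93\right)^{2} = \left(-10 + 93\right)^{2} = 83^{2} = 6889$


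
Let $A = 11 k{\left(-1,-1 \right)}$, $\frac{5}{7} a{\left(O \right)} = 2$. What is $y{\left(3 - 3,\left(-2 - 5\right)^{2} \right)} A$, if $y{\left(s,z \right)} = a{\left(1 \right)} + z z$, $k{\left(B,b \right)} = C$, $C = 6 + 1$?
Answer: $\frac{925463}{5} \approx 1.8509 \cdot 10^{5}$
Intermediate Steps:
$a{\left(O \right)} = \frac{14}{5}$ ($a{\left(O \right)} = \frac{7}{5} \cdot 2 = \frac{14}{5}$)
$C = 7$
$k{\left(B,b \right)} = 7$
$y{\left(s,z \right)} = \frac{14}{5} + z^{2}$ ($y{\left(s,z \right)} = \frac{14}{5} + z z = \frac{14}{5} + z^{2}$)
$A = 77$ ($A = 11 \cdot 7 = 77$)
$y{\left(3 - 3,\left(-2 - 5\right)^{2} \right)} A = \left(\frac{14}{5} + \left(\left(-2 - 5\right)^{2}\right)^{2}\right) 77 = \left(\frac{14}{5} + \left(\left(-7\right)^{2}\right)^{2}\right) 77 = \left(\frac{14}{5} + 49^{2}\right) 77 = \left(\frac{14}{5} + 2401\right) 77 = \frac{12019}{5} \cdot 77 = \frac{925463}{5}$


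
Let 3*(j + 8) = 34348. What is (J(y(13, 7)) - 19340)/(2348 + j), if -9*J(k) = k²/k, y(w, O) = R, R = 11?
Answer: -174071/124104 ≈ -1.4026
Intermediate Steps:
j = 34324/3 (j = -8 + (⅓)*34348 = -8 + 34348/3 = 34324/3 ≈ 11441.)
y(w, O) = 11
J(k) = -k/9 (J(k) = -k²/(9*k) = -k/9)
(J(y(13, 7)) - 19340)/(2348 + j) = (-⅑*11 - 19340)/(2348 + 34324/3) = (-11/9 - 19340)/(41368/3) = -174071/9*3/41368 = -174071/124104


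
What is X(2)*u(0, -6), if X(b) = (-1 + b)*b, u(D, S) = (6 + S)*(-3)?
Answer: 0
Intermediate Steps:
u(D, S) = -18 - 3*S
X(b) = b*(-1 + b)
X(2)*u(0, -6) = (2*(-1 + 2))*(-18 - 3*(-6)) = (2*1)*(-18 + 18) = 2*0 = 0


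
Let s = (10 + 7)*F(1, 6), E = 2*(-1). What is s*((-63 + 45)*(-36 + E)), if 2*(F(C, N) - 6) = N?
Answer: 104652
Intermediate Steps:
F(C, N) = 6 + N/2
E = -2
s = 153 (s = (10 + 7)*(6 + (½)*6) = 17*(6 + 3) = 17*9 = 153)
s*((-63 + 45)*(-36 + E)) = 153*((-63 + 45)*(-36 - 2)) = 153*(-18*(-38)) = 153*684 = 104652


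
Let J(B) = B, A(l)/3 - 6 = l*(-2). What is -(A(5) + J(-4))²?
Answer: -256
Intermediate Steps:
A(l) = 18 - 6*l (A(l) = 18 + 3*(l*(-2)) = 18 + 3*(-2*l) = 18 - 6*l)
-(A(5) + J(-4))² = -((18 - 6*5) - 4)² = -((18 - 30) - 4)² = -(-12 - 4)² = -1*(-16)² = -1*256 = -256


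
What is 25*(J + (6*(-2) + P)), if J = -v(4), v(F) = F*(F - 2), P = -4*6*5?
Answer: -3500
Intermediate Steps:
P = -120 (P = -24*5 = -120)
v(F) = F*(-2 + F)
J = -8 (J = -4*(-2 + 4) = -4*2 = -1*8 = -8)
25*(J + (6*(-2) + P)) = 25*(-8 + (6*(-2) - 120)) = 25*(-8 + (-12 - 120)) = 25*(-8 - 132) = 25*(-140) = -3500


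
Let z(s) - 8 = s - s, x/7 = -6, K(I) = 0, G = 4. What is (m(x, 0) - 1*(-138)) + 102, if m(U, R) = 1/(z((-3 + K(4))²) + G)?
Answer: 2881/12 ≈ 240.08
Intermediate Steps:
x = -42 (x = 7*(-6) = -42)
z(s) = 8 (z(s) = 8 + (s - s) = 8 + 0 = 8)
m(U, R) = 1/12 (m(U, R) = 1/(8 + 4) = 1/12)
(m(x, 0) - 1*(-138)) + 102 = (1/12 - 1*(-138)) + 102 = (1/12 + 138) + 102 = 1657/12 + 102 = 2881/12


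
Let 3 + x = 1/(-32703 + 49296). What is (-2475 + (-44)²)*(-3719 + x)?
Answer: 33288179155/16593 ≈ 2.0062e+6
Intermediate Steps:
x = -49778/16593 (x = -3 + 1/(-32703 + 49296) = -3 + 1/16593 = -49778/16593 ≈ -2.9999)
(-2475 + (-44)²)*(-3719 + x) = (-2475 + (-44)²)*(-3719 - 49778/16593) = (-2475 + 1936)*(-61759145/16593) = -539*(-61759145/16593) = 33288179155/16593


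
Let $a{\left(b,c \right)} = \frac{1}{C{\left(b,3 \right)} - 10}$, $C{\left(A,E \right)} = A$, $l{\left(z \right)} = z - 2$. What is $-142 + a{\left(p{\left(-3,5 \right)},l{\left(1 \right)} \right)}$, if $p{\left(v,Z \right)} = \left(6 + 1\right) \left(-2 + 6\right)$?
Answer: $- \frac{2555}{18} \approx -141.94$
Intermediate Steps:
$l{\left(z \right)} = -2 + z$ ($l{\left(z \right)} = z - 2 = -2 + z$)
$p{\left(v,Z \right)} = 28$ ($p{\left(v,Z \right)} = 7 \cdot 4 = 28$)
$a{\left(b,c \right)} = \frac{1}{-10 + b}$ ($a{\left(b,c \right)} = \frac{1}{b - 10} = \frac{1}{-10 + b}$)
$-142 + a{\left(p{\left(-3,5 \right)},l{\left(1 \right)} \right)} = -142 + \frac{1}{-10 + 28} = -142 + \frac{1}{18} = - \frac{2555}{18}$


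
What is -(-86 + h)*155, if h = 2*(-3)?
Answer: 14260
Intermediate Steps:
h = -6
-(-86 + h)*155 = -(-86 - 6)*155 = -(-92)*155 = -1*(-14260) = 14260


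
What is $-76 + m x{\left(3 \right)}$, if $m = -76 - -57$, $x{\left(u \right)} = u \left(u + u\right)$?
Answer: $-418$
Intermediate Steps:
$x{\left(u \right)} = 2 u^{2}$ ($x{\left(u \right)} = u 2 u = 2 u^{2}$)
$m = -19$ ($m = -76 + 57 = -19$)
$-76 + m x{\left(3 \right)} = -76 - 19 \cdot 2 \cdot 3^{2} = -76 - 19 \cdot 2 \cdot 9 = -76 - 342 = -418$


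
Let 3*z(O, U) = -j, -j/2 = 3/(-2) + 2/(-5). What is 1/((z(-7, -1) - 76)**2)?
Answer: 225/1343281 ≈ 0.00016750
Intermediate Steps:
j = 19/5 (j = -2*(3/(-2) + 2/(-5)) = -2*(3*(-1/2) + 2*(-1/5)) = -2*(-3/2 - 2/5) = -2*(-19/10) = 19/5 ≈ 3.8000)
z(O, U) = -19/15 (z(O, U) = (-1*19/5)/3 = (1/3)*(-19/5) = -19/15)
1/((z(-7, -1) - 76)**2) = 1/((-19/15 - 76)**2) = 1/((-1159/15)**2) = 1/(1343281/225) = 225/1343281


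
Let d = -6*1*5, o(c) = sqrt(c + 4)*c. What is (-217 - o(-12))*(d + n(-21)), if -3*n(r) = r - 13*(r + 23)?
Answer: 9331/3 - 344*I*sqrt(2) ≈ 3110.3 - 486.49*I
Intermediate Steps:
o(c) = c*sqrt(4 + c) (o(c) = sqrt(4 + c)*c = c*sqrt(4 + c))
d = -30 (d = -6*5 = -30)
n(r) = 299/3 + 4*r (n(r) = -(r - 13*(r + 23))/3 = -(r - 13*(23 + r))/3 = -(r + (-299 - 13*r))/3 = -(-299 - 12*r)/3 = 299/3 + 4*r)
(-217 - o(-12))*(d + n(-21)) = (-217 - (-12)*sqrt(4 - 12))*(-30 + (299/3 + 4*(-21))) = (-217 - (-12)*sqrt(-8))*(-30 + (299/3 - 84)) = (-217 - (-12)*2*I*sqrt(2))*(-30 + 47/3) = (-217 - (-24)*I*sqrt(2))*(-43/3) = (-217 + 24*I*sqrt(2))*(-43/3) = 9331/3 - 344*I*sqrt(2)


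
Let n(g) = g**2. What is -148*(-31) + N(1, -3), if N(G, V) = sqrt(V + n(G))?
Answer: 4588 + I*sqrt(2) ≈ 4588.0 + 1.4142*I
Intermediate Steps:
N(G, V) = sqrt(V + G**2)
-148*(-31) + N(1, -3) = -148*(-31) + sqrt(-3 + 1**2) = 4588 + sqrt(-3 + 1) = 4588 + sqrt(-2) = 4588 + I*sqrt(2)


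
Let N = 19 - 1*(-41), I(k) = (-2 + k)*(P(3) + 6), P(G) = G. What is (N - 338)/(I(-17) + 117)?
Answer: 139/27 ≈ 5.1481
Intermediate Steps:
I(k) = -18 + 9*k (I(k) = (-2 + k)*(3 + 6) = (-2 + k)*9 = -18 + 9*k)
N = 60 (N = 19 + 41 = 60)
(N - 338)/(I(-17) + 117) = (60 - 338)/((-18 + 9*(-17)) + 117) = -278/((-18 - 153) + 117) = -278/(-171 + 117) = -278/(-54) = -278*(-1/54) = 139/27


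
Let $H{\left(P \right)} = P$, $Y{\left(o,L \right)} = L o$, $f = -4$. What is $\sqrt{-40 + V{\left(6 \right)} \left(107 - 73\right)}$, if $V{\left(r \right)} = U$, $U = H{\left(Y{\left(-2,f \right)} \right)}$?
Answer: $2 \sqrt{58} \approx 15.232$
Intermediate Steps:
$U = 8$ ($U = \left(-4\right) \left(-2\right) = 8$)
$V{\left(r \right)} = 8$
$\sqrt{-40 + V{\left(6 \right)} \left(107 - 73\right)} = \sqrt{-40 + 8 \left(107 - 73\right)} = \sqrt{-40 + 8 \cdot 34} = \sqrt{-40 + 272} = \sqrt{232} = 2 \sqrt{58}$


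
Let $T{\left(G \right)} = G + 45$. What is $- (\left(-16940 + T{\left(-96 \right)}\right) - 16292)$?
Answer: $33283$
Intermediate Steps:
$T{\left(G \right)} = 45 + G$
$- (\left(-16940 + T{\left(-96 \right)}\right) - 16292) = - (\left(-16940 + \left(45 - 96\right)\right) - 16292) = - (\left(-16940 - 51\right) - 16292) = - (-16991 - 16292) = \left(-1\right) \left(-33283\right) = 33283$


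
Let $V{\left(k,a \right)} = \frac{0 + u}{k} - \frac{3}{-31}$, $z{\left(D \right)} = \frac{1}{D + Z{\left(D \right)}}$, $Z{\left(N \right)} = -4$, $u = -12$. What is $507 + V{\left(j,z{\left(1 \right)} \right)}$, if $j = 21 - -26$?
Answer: $\frac{738468}{1457} \approx 506.84$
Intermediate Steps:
$j = 47$ ($j = 21 + 26 = 47$)
$z{\left(D \right)} = \frac{1}{-4 + D}$ ($z{\left(D \right)} = \frac{1}{D - 4} = \frac{1}{-4 + D}$)
$V{\left(k,a \right)} = \frac{3}{31} - \frac{12}{k}$ ($V{\left(k,a \right)} = \frac{0 - 12}{k} - \frac{3}{-31} = - \frac{12}{k} - - \frac{3}{31} = - \frac{12}{k} + \frac{3}{31} = \frac{3}{31} - \frac{12}{k}$)
$507 + V{\left(j,z{\left(1 \right)} \right)} = 507 + \left(\frac{3}{31} - \frac{12}{47}\right) = 507 - \frac{231}{1457} = \frac{738468}{1457}$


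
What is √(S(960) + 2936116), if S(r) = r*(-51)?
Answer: 2*√721789 ≈ 1699.2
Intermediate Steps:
S(r) = -51*r
√(S(960) + 2936116) = √(-51*960 + 2936116) = √(-48960 + 2936116) = √2887156 = 2*√721789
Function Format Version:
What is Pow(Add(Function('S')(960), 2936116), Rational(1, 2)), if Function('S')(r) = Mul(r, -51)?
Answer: Mul(2, Pow(721789, Rational(1, 2))) ≈ 1699.2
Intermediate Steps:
Function('S')(r) = Mul(-51, r)
Pow(Add(Function('S')(960), 2936116), Rational(1, 2)) = Pow(Add(Mul(-51, 960), 2936116), Rational(1, 2)) = Pow(Add(-48960, 2936116), Rational(1, 2)) = Pow(2887156, Rational(1, 2)) = Mul(2, Pow(721789, Rational(1, 2)))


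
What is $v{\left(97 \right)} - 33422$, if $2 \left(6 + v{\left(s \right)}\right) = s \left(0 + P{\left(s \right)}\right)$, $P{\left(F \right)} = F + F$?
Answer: $-24019$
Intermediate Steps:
$P{\left(F \right)} = 2 F$
$v{\left(s \right)} = -6 + s^{2}$ ($v{\left(s \right)} = -6 + \frac{s \left(0 + 2 s\right)}{2} = -6 + \frac{s 2 s}{2} = -6 + \frac{2 s^{2}}{2} = -6 + s^{2}$)
$v{\left(97 \right)} - 33422 = \left(-6 + 97^{2}\right) - 33422 = \left(-6 + 9409\right) - 33422 = 9403 - 33422 = -24019$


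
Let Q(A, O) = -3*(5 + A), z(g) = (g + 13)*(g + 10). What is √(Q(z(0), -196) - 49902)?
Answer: I*√50307 ≈ 224.29*I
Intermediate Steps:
z(g) = (10 + g)*(13 + g) (z(g) = (13 + g)*(10 + g) = (10 + g)*(13 + g))
Q(A, O) = -15 - 3*A
√(Q(z(0), -196) - 49902) = √((-15 - 3*(130 + 0² + 23*0)) - 49902) = √((-15 - 3*(130 + 0 + 0)) - 49902) = √((-15 - 3*130) - 49902) = √((-15 - 390) - 49902) = √(-405 - 49902) = √(-50307) = I*√50307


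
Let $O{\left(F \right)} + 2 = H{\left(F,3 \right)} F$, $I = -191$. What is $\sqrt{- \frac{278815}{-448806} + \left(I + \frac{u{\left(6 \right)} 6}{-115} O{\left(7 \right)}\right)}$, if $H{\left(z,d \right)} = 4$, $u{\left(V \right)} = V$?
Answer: $\frac{i \sqrt{528825814298683890}}{51612690} \approx 14.09 i$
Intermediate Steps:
$O{\left(F \right)} = -2 + 4 F$
$\sqrt{- \frac{278815}{-448806} + \left(I + \frac{u{\left(6 \right)} 6}{-115} O{\left(7 \right)}\right)} = \sqrt{- \frac{278815}{-448806} - \left(191 - \frac{6 \cdot 6}{-115} \left(-2 + 4 \cdot 7\right)\right)} = \sqrt{\left(-278815\right) \left(- \frac{1}{448806}\right) - \left(191 - 36 \left(- \frac{1}{115}\right) \left(-2 + 28\right)\right)} = \sqrt{\frac{278815}{448806} - \frac{22901}{115}} = \sqrt{- \frac{10246042481}{51612690}} = \frac{i \sqrt{528825814298683890}}{51612690}$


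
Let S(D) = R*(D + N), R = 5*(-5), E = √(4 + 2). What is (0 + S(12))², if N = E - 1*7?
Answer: 19375 + 6250*√6 ≈ 34684.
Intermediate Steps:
E = √6 ≈ 2.4495
R = -25
N = -7 + √6 (N = √6 - 1*7 = √6 - 7 = -7 + √6 ≈ -4.5505)
S(D) = 175 - 25*D - 25*√6 (S(D) = -25*(D + (-7 + √6)) = -25*(-7 + D + √6) = 175 - 25*D - 25*√6)
(0 + S(12))² = (0 + (175 - 25*12 - 25*√6))² = (0 + (175 - 300 - 25*√6))² = (0 + (-125 - 25*√6))² = (-125 - 25*√6)²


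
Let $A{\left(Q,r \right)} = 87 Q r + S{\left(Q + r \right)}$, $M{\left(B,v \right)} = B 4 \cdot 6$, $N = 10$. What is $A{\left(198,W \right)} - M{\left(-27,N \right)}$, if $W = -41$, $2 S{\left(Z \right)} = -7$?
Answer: $- \frac{1411243}{2} \approx -7.0562 \cdot 10^{5}$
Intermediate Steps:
$S{\left(Z \right)} = - \frac{7}{2}$ ($S{\left(Z \right)} = \frac{1}{2} \left(-7\right) = - \frac{7}{2}$)
$M{\left(B,v \right)} = 24 B$ ($M{\left(B,v \right)} = 4 B 6 = 24 B$)
$A{\left(Q,r \right)} = - \frac{7}{2} + 87 Q r$ ($A{\left(Q,r \right)} = 87 Q r - \frac{7}{2} = - \frac{7}{2} + 87 Q r$)
$A{\left(198,W \right)} - M{\left(-27,N \right)} = \left(- \frac{7}{2} + 87 \cdot 198 \left(-41\right)\right) - 24 \left(-27\right) = \left(- \frac{7}{2} - 706266\right) - -648 = - \frac{1412539}{2} + 648 = - \frac{1411243}{2}$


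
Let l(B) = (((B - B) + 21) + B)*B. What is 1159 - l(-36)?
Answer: 619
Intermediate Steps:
l(B) = B*(21 + B) (l(B) = ((0 + 21) + B)*B = (21 + B)*B = B*(21 + B))
1159 - l(-36) = 1159 - (-36)*(21 - 36) = 1159 - (-36)*(-15) = 1159 - 1*540 = 1159 - 540 = 619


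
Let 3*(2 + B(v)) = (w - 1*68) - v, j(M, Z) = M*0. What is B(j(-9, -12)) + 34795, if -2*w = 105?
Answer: 208517/6 ≈ 34753.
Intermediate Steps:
w = -105/2 (w = -1/2*105 = -105/2 ≈ -52.500)
j(M, Z) = 0
B(v) = -253/6 - v/3 (B(v) = -2 + ((-105/2 - 1*68) - v)/3 = -2 + ((-105/2 - 68) - v)/3 = -2 + (-241/2 - v)/3 = -2 + (-241/6 - v/3) = -253/6 - v/3)
B(j(-9, -12)) + 34795 = (-253/6 - 1/3*0) + 34795 = (-253/6 + 0) + 34795 = -253/6 + 34795 = 208517/6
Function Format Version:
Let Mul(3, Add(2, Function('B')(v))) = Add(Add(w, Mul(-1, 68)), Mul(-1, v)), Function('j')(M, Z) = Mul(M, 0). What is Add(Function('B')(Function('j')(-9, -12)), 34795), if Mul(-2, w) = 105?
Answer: Rational(208517, 6) ≈ 34753.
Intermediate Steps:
w = Rational(-105, 2) (w = Mul(Rational(-1, 2), 105) = Rational(-105, 2) ≈ -52.500)
Function('j')(M, Z) = 0
Function('B')(v) = Add(Rational(-253, 6), Mul(Rational(-1, 3), v)) (Function('B')(v) = Add(-2, Mul(Rational(1, 3), Add(Add(Rational(-105, 2), Mul(-1, 68)), Mul(-1, v)))) = Add(-2, Mul(Rational(1, 3), Add(Add(Rational(-105, 2), -68), Mul(-1, v)))) = Add(-2, Mul(Rational(1, 3), Add(Rational(-241, 2), Mul(-1, v)))) = Add(-2, Add(Rational(-241, 6), Mul(Rational(-1, 3), v))) = Add(Rational(-253, 6), Mul(Rational(-1, 3), v)))
Add(Function('B')(Function('j')(-9, -12)), 34795) = Add(Add(Rational(-253, 6), Mul(Rational(-1, 3), 0)), 34795) = Add(Add(Rational(-253, 6), 0), 34795) = Add(Rational(-253, 6), 34795) = Rational(208517, 6)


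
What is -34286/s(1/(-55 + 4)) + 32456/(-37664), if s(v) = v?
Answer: 8232338831/4708 ≈ 1.7486e+6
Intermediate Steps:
-34286/s(1/(-55 + 4)) + 32456/(-37664) = -34286/(1/(-55 + 4)) + 32456/(-37664) = -34286/(1/(-51)) + 32456*(-1/37664) = -34286/(-1/51) - 4057/4708 = -34286*(-51) - 4057/4708 = 1748586 - 4057/4708 = 8232338831/4708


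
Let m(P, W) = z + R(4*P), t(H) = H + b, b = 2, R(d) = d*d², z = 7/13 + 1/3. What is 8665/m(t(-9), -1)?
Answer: -337935/856094 ≈ -0.39474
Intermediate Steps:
z = 34/39 (z = 7*(1/13) + 1*(⅓) = 7/13 + ⅓ = 34/39 ≈ 0.87179)
R(d) = d³
t(H) = 2 + H (t(H) = H + 2 = 2 + H)
m(P, W) = 34/39 + 64*P³ (m(P, W) = 34/39 + (4*P)³ = 34/39 + 64*P³)
8665/m(t(-9), -1) = 8665/(34/39 + 64*(2 - 9)³) = 8665/(34/39 + 64*(-7)³) = 8665/(34/39 + 64*(-343)) = 8665/(34/39 - 21952) = 8665/(-856094/39) = 8665*(-39/856094) = -337935/856094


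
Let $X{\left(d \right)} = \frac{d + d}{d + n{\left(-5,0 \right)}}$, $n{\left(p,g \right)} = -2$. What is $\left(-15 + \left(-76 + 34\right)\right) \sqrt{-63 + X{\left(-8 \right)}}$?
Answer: $- \frac{57 i \sqrt{1535}}{5} \approx - 446.64 i$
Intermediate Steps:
$X{\left(d \right)} = \frac{2 d}{-2 + d}$ ($X{\left(d \right)} = \frac{d + d}{d - 2} = \frac{2 d}{-2 + d}$)
$\left(-15 + \left(-76 + 34\right)\right) \sqrt{-63 + X{\left(-8 \right)}} = \left(-15 + \left(-76 + 34\right)\right) \sqrt{-63 + 2 \left(-8\right) \frac{1}{-2 - 8}} = \left(-15 - 42\right) \sqrt{-63 + 2 \left(-8\right) \frac{1}{-10}} = - 57 \sqrt{-63 + 2 \left(-8\right) \left(- \frac{1}{10}\right)} = - 57 \sqrt{-63 + \frac{8}{5}} = - 57 \sqrt{- \frac{307}{5}} = - 57 \frac{i \sqrt{1535}}{5} = - \frac{57 i \sqrt{1535}}{5}$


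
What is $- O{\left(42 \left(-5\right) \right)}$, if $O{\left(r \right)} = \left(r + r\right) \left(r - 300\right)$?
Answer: $-214200$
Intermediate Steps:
$O{\left(r \right)} = 2 r \left(-300 + r\right)$
$- O{\left(42 \left(-5\right) \right)} = - 2 \cdot 42 \left(-5\right) \left(-300 + 42 \left(-5\right)\right) = - 2 \left(-210\right) \left(-300 - 210\right) = - 2 \left(-210\right) \left(-510\right) = \left(-1\right) 214200 = -214200$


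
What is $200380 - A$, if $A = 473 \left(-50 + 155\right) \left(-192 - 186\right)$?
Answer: $18973750$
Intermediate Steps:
$A = -18773370$ ($A = 473 \cdot 105 \left(-378\right) = 473 \left(-39690\right) = -18773370$)
$200380 - A = 200380 - -18773370 = 200380 + 18773370 = 18973750$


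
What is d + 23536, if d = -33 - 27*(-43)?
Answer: 24664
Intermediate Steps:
d = 1128 (d = -33 + 1161 = 1128)
d + 23536 = 1128 + 23536 = 24664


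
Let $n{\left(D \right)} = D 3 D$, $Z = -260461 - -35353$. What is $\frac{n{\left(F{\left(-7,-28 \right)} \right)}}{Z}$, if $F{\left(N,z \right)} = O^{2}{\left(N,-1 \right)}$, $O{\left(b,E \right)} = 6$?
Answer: $- \frac{108}{6253} \approx -0.017272$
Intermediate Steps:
$F{\left(N,z \right)} = 36$ ($F{\left(N,z \right)} = 6^{2} = 36$)
$Z = -225108$ ($Z = -260461 + 35353 = -225108$)
$n{\left(D \right)} = 3 D^{2}$ ($n{\left(D \right)} = 3 D D = 3 D^{2}$)
$\frac{n{\left(F{\left(-7,-28 \right)} \right)}}{Z} = \frac{3 \cdot 36^{2}}{-225108} = 3 \cdot 1296 \left(- \frac{1}{225108}\right) = 3888 \left(- \frac{1}{225108}\right) = - \frac{108}{6253}$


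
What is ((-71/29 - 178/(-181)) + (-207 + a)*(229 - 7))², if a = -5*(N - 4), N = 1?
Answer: 50060064167334225/27552001 ≈ 1.8169e+9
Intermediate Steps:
a = 15 (a = -5*(1 - 4) = -5*(-3) = 15)
((-71/29 - 178/(-181)) + (-207 + a)*(229 - 7))² = ((-71/29 - 178/(-181)) + (-207 + 15)*(229 - 7))² = ((-71*1/29 - 178*(-1/181)) - 192*222)² = ((-71/29 + 178/181) - 42624)² = (-7689/5249 - 42624)² = (-223741065/5249)² = 50060064167334225/27552001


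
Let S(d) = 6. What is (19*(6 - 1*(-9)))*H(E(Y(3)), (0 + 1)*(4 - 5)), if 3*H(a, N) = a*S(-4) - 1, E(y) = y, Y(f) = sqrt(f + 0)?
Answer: -95 + 570*sqrt(3) ≈ 892.27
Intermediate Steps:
Y(f) = sqrt(f)
H(a, N) = -1/3 + 2*a (H(a, N) = (a*6 - 1)/3 = (6*a - 1)/3 = (-1 + 6*a)/3 = -1/3 + 2*a)
(19*(6 - 1*(-9)))*H(E(Y(3)), (0 + 1)*(4 - 5)) = (19*(6 - 1*(-9)))*(-1/3 + 2*sqrt(3)) = (19*(6 + 9))*(-1/3 + 2*sqrt(3)) = (19*15)*(-1/3 + 2*sqrt(3)) = 285*(-1/3 + 2*sqrt(3)) = -95 + 570*sqrt(3)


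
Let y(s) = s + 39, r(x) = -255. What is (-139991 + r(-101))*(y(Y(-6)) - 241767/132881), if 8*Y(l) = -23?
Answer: -2557278732179/531524 ≈ -4.8112e+6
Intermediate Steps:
Y(l) = -23/8 (Y(l) = (⅛)*(-23) = -23/8)
y(s) = 39 + s
(-139991 + r(-101))*(y(Y(-6)) - 241767/132881) = (-139991 - 255)*((39 - 23/8) - 241767/132881) = -140246*(289/8 - 241767*1/132881) = -140246*(289/8 - 241767/132881) = -140246*36468473/1063048 = -2557278732179/531524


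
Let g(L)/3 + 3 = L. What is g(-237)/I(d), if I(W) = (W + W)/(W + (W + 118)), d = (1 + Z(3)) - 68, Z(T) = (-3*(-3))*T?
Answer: 342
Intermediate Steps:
g(L) = -9 + 3*L
Z(T) = 9*T
d = -40 (d = (1 + 9*3) - 68 = (1 + 27) - 68 = 28 - 68 = -40)
I(W) = 2*W/(118 + 2*W) (I(W) = (2*W)/(W + (118 + W)) = (2*W)/(118 + 2*W) = 2*W/(118 + 2*W))
g(-237)/I(d) = (-9 + 3*(-237))/((-40/(59 - 40))) = (-9 - 711)/((-40/19)) = -720/((-40*1/19)) = -720/(-40/19) = -720*(-19/40) = 342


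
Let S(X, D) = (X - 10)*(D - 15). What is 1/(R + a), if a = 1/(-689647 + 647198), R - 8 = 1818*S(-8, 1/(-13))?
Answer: 551837/272268225579 ≈ 2.0268e-6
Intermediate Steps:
S(X, D) = (-15 + D)*(-10 + X) (S(X, D) = (-10 + X)*(-15 + D) = (-15 + D)*(-10 + X))
R = 6414008/13 (R = 8 + 1818*(150 - 15*(-8) - 10/(-13) - 8/(-13)) = 8 + 1818*(150 + 120 - 10*(-1/13) - 1/13*(-8)) = 8 + 1818*(150 + 120 + 10/13 + 8/13) = 8 + 1818*(3528/13) = 8 + 6413904/13 = 6414008/13 ≈ 4.9339e+5)
a = -1/42449 (a = 1/(-42449) = -1/42449 ≈ -2.3558e-5)
1/(R + a) = 1/(6414008/13 - 1/42449) = 1/(272268225579/551837) = 551837/272268225579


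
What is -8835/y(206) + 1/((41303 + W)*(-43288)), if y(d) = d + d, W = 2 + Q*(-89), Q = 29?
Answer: -3702493415983/172657304736 ≈ -21.444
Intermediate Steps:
W = -2579 (W = 2 + 29*(-89) = 2 - 2581 = -2579)
y(d) = 2*d
-8835/y(206) + 1/((41303 + W)*(-43288)) = -8835/(2*206) + 1/((41303 - 2579)*(-43288)) = -8835/412 - 1/43288/38724 = -8835*1/412 + (1/38724)*(-1/43288) = -8835/412 - 1/1676284512 = -3702493415983/172657304736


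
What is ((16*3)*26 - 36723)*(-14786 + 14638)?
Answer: 5250300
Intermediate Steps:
((16*3)*26 - 36723)*(-14786 + 14638) = (48*26 - 36723)*(-148) = (1248 - 36723)*(-148) = -35475*(-148) = 5250300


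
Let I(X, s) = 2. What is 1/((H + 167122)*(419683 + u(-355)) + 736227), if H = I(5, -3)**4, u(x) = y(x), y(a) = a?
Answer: 1/70086379491 ≈ 1.4268e-11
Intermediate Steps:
u(x) = x
H = 16 (H = 2**4 = 16)
1/((H + 167122)*(419683 + u(-355)) + 736227) = 1/((16 + 167122)*(419683 - 355) + 736227) = 1/(167138*419328 + 736227) = 1/(70085643264 + 736227) = 1/70086379491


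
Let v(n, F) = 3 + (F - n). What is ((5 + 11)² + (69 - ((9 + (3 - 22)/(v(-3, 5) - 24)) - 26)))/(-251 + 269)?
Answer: 4427/234 ≈ 18.919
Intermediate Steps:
v(n, F) = 3 + F - n
((5 + 11)² + (69 - ((9 + (3 - 22)/(v(-3, 5) - 24)) - 26)))/(-251 + 269) = ((5 + 11)² + (69 - ((9 + (3 - 22)/((3 + 5 - 1*(-3)) - 24)) - 26)))/(-251 + 269) = (16² + (69 - ((9 - 19/((3 + 5 + 3) - 24)) - 26)))/18 = (256 + (69 - ((9 - 19/(11 - 24)) - 26)))*(1/18) = (256 + (69 - ((9 - 19/(-13)) - 26)))*(1/18) = (256 + (69 - ((9 - 19*(-1/13)) - 26)))*(1/18) = (256 + (69 - ((9 + 19/13) - 26)))*(1/18) = (256 + (69 - (136/13 - 26)))*(1/18) = (256 + (69 - 1*(-202/13)))*(1/18) = (256 + (69 + 202/13))*(1/18) = (256 + 1099/13)*(1/18) = (4427/13)*(1/18) = 4427/234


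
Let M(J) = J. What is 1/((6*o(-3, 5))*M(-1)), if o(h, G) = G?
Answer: -1/30 ≈ -0.033333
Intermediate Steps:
1/((6*o(-3, 5))*M(-1)) = 1/((6*5)*(-1)) = 1/(30*(-1)) = 1/(-30) = -1/30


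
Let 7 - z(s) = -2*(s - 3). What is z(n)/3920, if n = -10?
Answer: -19/3920 ≈ -0.0048469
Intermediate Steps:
z(s) = 1 + 2*s (z(s) = 7 - (-2)*(s - 3) = 7 - (-2)*(-3 + s) = 7 - (6 - 2*s) = 7 + (-6 + 2*s) = 1 + 2*s)
z(n)/3920 = (1 + 2*(-10))/3920 = (1 - 20)*(1/3920) = -19*1/3920 = -19/3920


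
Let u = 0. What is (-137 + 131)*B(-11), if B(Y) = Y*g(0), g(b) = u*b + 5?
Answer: 330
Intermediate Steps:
g(b) = 5 (g(b) = 0*b + 5 = 0 + 5 = 5)
B(Y) = 5*Y (B(Y) = Y*5 = 5*Y)
(-137 + 131)*B(-11) = (-137 + 131)*(5*(-11)) = -6*(-55) = 330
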